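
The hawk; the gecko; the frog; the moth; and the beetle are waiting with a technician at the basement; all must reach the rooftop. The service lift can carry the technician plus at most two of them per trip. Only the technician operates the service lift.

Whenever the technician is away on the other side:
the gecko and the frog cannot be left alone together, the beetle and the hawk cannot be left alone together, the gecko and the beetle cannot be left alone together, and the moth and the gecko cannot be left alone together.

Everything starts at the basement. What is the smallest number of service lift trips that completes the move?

5

Counting alone: the technician can take at most 2 across per trip to the rooftop, so moving all 5 needs at least 3 loaded trips out, with a return between consecutive ones — at least 5 crossings.
The plan below uses exactly 5 crossings, so it is optimal:
1. Technician goes to the rooftop with the gecko and the hawk.
2. Technician goes back to the basement alone.
3. Technician goes to the rooftop with the frog and the moth.
4. Technician goes back to the basement with the gecko.
5. Technician goes to the rooftop with the beetle and the gecko.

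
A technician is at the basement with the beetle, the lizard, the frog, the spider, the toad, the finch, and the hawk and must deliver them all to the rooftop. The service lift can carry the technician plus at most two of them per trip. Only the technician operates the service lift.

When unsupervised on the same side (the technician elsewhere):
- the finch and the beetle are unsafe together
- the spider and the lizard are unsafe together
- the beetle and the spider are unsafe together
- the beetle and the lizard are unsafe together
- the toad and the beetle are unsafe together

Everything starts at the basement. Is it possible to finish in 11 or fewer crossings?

Yes

Yes — this plan uses 11 crossings (≤ 11):
1. Technician goes to the rooftop with the beetle and the lizard.  [the basement: the finch, the frog, the hawk, the spider, the toad | the rooftop: the beetle, the lizard]
2. Technician goes back to the basement with the beetle.  [the basement: the beetle, the finch, the frog, the hawk, the spider, the toad | the rooftop: the lizard]
3. Technician goes to the rooftop with the beetle and the frog.  [the basement: the finch, the hawk, the spider, the toad | the rooftop: the beetle, the frog, the lizard]
4. Technician goes back to the basement with the beetle.  [the basement: the beetle, the finch, the hawk, the spider, the toad | the rooftop: the frog, the lizard]
5. Technician goes to the rooftop with the beetle and the toad.  [the basement: the finch, the hawk, the spider | the rooftop: the beetle, the frog, the lizard, the toad]
6. Technician goes back to the basement with the beetle.  [the basement: the beetle, the finch, the hawk, the spider | the rooftop: the frog, the lizard, the toad]
7. Technician goes to the rooftop with the beetle and the finch.  [the basement: the hawk, the spider | the rooftop: the beetle, the finch, the frog, the lizard, the toad]
8. Technician goes back to the basement with the beetle.  [the basement: the beetle, the hawk, the spider | the rooftop: the finch, the frog, the lizard, the toad]
9. Technician goes to the rooftop with the beetle and the hawk.  [the basement: the spider | the rooftop: the beetle, the finch, the frog, the hawk, the lizard, the toad]
10. Technician goes back to the basement with the beetle.  [the basement: the beetle, the spider | the rooftop: the finch, the frog, the hawk, the lizard, the toad]
11. Technician goes to the rooftop with the beetle and the spider.  [the basement: — | the rooftop: the beetle, the finch, the frog, the hawk, the lizard, the spider, the toad]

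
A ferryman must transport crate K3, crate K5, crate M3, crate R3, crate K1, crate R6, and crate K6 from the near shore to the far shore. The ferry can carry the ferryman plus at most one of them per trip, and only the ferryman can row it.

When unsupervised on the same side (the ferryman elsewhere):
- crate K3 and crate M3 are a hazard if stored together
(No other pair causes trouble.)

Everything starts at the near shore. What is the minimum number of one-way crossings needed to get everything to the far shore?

13

Counting alone: the ferryman can take at most 1 across per trip to the far shore, so moving all 7 needs at least 7 loaded trips out, with a return between consecutive ones — at least 13 crossings.
The plan below uses exactly 13 crossings, so it is optimal:
1. Ferryman goes to the far shore with crate K3.
2. Ferryman goes back to the near shore alone.
3. Ferryman goes to the far shore with crate K5.
4. Ferryman goes back to the near shore alone.
5. Ferryman goes to the far shore with crate R3.
6. Ferryman goes back to the near shore alone.
7. Ferryman goes to the far shore with crate K1.
8. Ferryman goes back to the near shore alone.
9. Ferryman goes to the far shore with crate R6.
10. Ferryman goes back to the near shore alone.
11. Ferryman goes to the far shore with crate K6.
12. Ferryman goes back to the near shore alone.
13. Ferryman goes to the far shore with crate M3.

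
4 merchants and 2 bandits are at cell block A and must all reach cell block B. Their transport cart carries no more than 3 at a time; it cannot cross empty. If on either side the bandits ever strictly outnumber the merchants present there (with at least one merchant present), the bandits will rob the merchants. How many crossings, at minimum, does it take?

Counting alone: each trip to cell block B takes at most 3 across and each return brings at least 1 back, so after t trips out (and t−1 returns) at most 3t − (t−1) of the 6 are across; that first reaches 6 at t = 3, so at least 5 crossings are needed.
The plan below uses exactly 5 crossings, so it is optimal:
1. 2 bandits → cell block B.  (cell block A: 4M 0B; cell block B: 0M 2B)
2. 1 bandit ← cell block A.  (cell block A: 4M 1B; cell block B: 0M 1B)
3. 2 merchants and 1 bandit → cell block B.  (cell block A: 2M 0B; cell block B: 2M 2B)
4. 1 bandit ← cell block A.  (cell block A: 2M 1B; cell block B: 2M 1B)
5. 2 merchants and 1 bandit → cell block B.  (cell block A: 0M 0B; cell block B: 4M 2B)

5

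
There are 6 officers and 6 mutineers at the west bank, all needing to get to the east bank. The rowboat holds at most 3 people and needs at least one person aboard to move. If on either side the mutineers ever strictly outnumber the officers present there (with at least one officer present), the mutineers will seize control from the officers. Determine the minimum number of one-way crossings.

impossible

Following every safe sequence of crossings from the start, the most of the 12 that can be at the east bank as the rowboat arrives there on crossings 1, 3, 5 is 3, 5, 6 respectively; the best ever achieved is 6 of 12.
From crossing 7 on, no configuration arises that was not already reachable earlier: only 17 distinct safe configurations (who is on which side, and where the rowboat is) can ever be reached, none of them has everyone across, and every continuation just revisits them. They are: 0 officers + 0 mutineers across (rowboat back at the start); 0 officers + 1 mutineer across (rowboat there); 0 officers + 1 mutineer across (rowboat back at the start); 0 officers + 2 mutineers across (rowboat there); 0 officers + 2 mutineers across (rowboat back at the start); 0 officers + 3 mutineers across (rowboat there); 0 officers + 3 mutineers across (rowboat back at the start); 0 officers + 4 mutineers across (rowboat there); 0 officers + 4 mutineers across (rowboat back at the start); 0 officers + 5 mutineers across (rowboat there); 0 officers + 5 mutineers across (rowboat back at the start); 0 officers + 6 mutineers across (rowboat there); 1 officer + 1 mutineer across (rowboat there); 1 officer + 1 mutineer across (rowboat back at the start); 2 officers + 2 mutineers across (rowboat there); 2 officers + 2 mutineers across (rowboat back at the start); 3 officers + 3 mutineers across (rowboat there). So no valid plan exists.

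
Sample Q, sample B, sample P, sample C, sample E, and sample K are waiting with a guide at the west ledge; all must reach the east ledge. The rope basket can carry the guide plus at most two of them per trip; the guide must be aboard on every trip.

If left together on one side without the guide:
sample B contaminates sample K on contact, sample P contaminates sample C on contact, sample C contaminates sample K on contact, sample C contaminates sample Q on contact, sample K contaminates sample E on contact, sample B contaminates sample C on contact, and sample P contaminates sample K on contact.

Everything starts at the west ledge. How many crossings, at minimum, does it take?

9

Counting alone: the guide can take at most 2 across per trip to the east ledge, so moving all 6 needs at least 3 loaded trips out, with a return between consecutive ones — at least 5 crossings.
The safety rule pushes this higher. Following every safe sequence of crossings, the most of the 6 that can be at the east ledge as the rope basket arrives there on crossings 5, 7 is 4, 5 respectively — never all 6.
So no plan with fewer than 9 crossings exists, and this one achieves 9:
1. Guide goes to the east ledge with sample C and sample K.
2. Guide goes back to the west ledge with sample C.
3. Guide goes to the east ledge with sample C and sample Q.
4. Guide goes back to the west ledge with sample C.
5. Guide goes to the east ledge with sample B and sample P.
6. Guide goes back to the west ledge with sample K.
7. Guide goes to the east ledge with sample C and sample E.
8. Guide goes back to the west ledge with sample C.
9. Guide goes to the east ledge with sample C and sample K.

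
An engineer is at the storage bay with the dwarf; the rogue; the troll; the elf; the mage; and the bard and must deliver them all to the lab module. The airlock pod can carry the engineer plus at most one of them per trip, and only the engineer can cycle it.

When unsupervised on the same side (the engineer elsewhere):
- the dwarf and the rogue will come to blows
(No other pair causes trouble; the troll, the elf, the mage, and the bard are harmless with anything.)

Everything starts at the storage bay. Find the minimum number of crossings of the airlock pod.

11

Counting alone: the engineer can take at most 1 across per trip to the lab module, so moving all 6 needs at least 6 loaded trips out, with a return between consecutive ones — at least 11 crossings.
The plan below uses exactly 11 crossings, so it is optimal:
1. Engineer goes to the lab module with the dwarf.  [the storage bay: the bard, the elf, the mage, the rogue, the troll | the lab module: the dwarf]
2. Engineer goes back to the storage bay alone.  [the storage bay: the bard, the elf, the mage, the rogue, the troll | the lab module: the dwarf]
3. Engineer goes to the lab module with the troll.  [the storage bay: the bard, the elf, the mage, the rogue | the lab module: the dwarf, the troll]
4. Engineer goes back to the storage bay alone.  [the storage bay: the bard, the elf, the mage, the rogue | the lab module: the dwarf, the troll]
5. Engineer goes to the lab module with the elf.  [the storage bay: the bard, the mage, the rogue | the lab module: the dwarf, the elf, the troll]
6. Engineer goes back to the storage bay alone.  [the storage bay: the bard, the mage, the rogue | the lab module: the dwarf, the elf, the troll]
7. Engineer goes to the lab module with the mage.  [the storage bay: the bard, the rogue | the lab module: the dwarf, the elf, the mage, the troll]
8. Engineer goes back to the storage bay alone.  [the storage bay: the bard, the rogue | the lab module: the dwarf, the elf, the mage, the troll]
9. Engineer goes to the lab module with the bard.  [the storage bay: the rogue | the lab module: the bard, the dwarf, the elf, the mage, the troll]
10. Engineer goes back to the storage bay alone.  [the storage bay: the rogue | the lab module: the bard, the dwarf, the elf, the mage, the troll]
11. Engineer goes to the lab module with the rogue.  [the storage bay: — | the lab module: the bard, the dwarf, the elf, the mage, the rogue, the troll]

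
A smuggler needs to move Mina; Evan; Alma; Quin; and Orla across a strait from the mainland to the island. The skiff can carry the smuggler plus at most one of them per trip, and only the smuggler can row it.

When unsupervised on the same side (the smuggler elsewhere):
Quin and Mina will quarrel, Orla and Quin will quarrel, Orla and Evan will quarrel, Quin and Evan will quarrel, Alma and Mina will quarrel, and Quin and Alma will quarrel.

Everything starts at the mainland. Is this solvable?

No

Whatever the first load, the items left behind include a forbidden pair without the smuggler. No opening move is safe, so no plan exists.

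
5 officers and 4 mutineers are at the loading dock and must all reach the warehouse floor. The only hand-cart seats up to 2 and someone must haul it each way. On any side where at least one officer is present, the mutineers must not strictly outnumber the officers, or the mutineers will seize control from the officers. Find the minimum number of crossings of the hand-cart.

Counting alone: each trip to the warehouse floor takes at most 2 across and each return brings at least 1 back, so after t trips out (and t−1 returns) at most 2t − (t−1) of the 9 are across; that first reaches 9 at t = 8, so at least 15 crossings are needed.
The plan below uses exactly 15 crossings, so it is optimal:
1. 2 mutineers → the warehouse floor.  (the loading dock: 5O 2M; the warehouse floor: 0O 2M)
2. 1 mutineer ← the loading dock.  (the loading dock: 5O 3M; the warehouse floor: 0O 1M)
3. 2 mutineers → the warehouse floor.  (the loading dock: 5O 1M; the warehouse floor: 0O 3M)
4. 1 mutineer ← the loading dock.  (the loading dock: 5O 2M; the warehouse floor: 0O 2M)
5. 2 officers → the warehouse floor.  (the loading dock: 3O 2M; the warehouse floor: 2O 2M)
6. 1 mutineer ← the loading dock.  (the loading dock: 3O 3M; the warehouse floor: 2O 1M)
7. 1 officer and 1 mutineer → the warehouse floor.  (the loading dock: 2O 2M; the warehouse floor: 3O 2M)
8. 1 officer ← the loading dock.  (the loading dock: 3O 2M; the warehouse floor: 2O 2M)
9. 1 officer and 1 mutineer → the warehouse floor.  (the loading dock: 2O 1M; the warehouse floor: 3O 3M)
10. 1 mutineer ← the loading dock.  (the loading dock: 2O 2M; the warehouse floor: 3O 2M)
11. 1 officer and 1 mutineer → the warehouse floor.  (the loading dock: 1O 1M; the warehouse floor: 4O 3M)
12. 1 officer ← the loading dock.  (the loading dock: 2O 1M; the warehouse floor: 3O 3M)
13. 1 officer and 1 mutineer → the warehouse floor.  (the loading dock: 1O 0M; the warehouse floor: 4O 4M)
14. 1 mutineer ← the loading dock.  (the loading dock: 1O 1M; the warehouse floor: 4O 3M)
15. 1 officer and 1 mutineer → the warehouse floor.  (the loading dock: 0O 0M; the warehouse floor: 5O 4M)

15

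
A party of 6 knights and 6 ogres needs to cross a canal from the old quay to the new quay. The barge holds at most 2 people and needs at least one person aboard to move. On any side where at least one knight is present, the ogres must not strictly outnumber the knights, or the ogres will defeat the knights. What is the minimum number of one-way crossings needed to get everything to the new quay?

impossible

Following every safe sequence of crossings from the start, the most of the 12 that can be at the new quay as the barge arrives there on crossings 1, 3, 5, 7, 9 is 2, 3, 4, 5, 6 respectively; the best ever achieved is 6 of 12.
From crossing 11 on, no configuration arises that was not already reachable earlier: only 15 distinct safe configurations (who is on which side, and where the barge is) can ever be reached, none of them has everyone across, and every continuation just revisits them. They are: 0 knights + 0 ogres across (barge back at the start); 0 knights + 1 ogre across (barge there); 0 knights + 1 ogre across (barge back at the start); 0 knights + 2 ogres across (barge there); 0 knights + 2 ogres across (barge back at the start); 0 knights + 3 ogres across (barge there); 0 knights + 3 ogres across (barge back at the start); 0 knights + 4 ogres across (barge there); 0 knights + 4 ogres across (barge back at the start); 0 knights + 5 ogres across (barge there); 0 knights + 5 ogres across (barge back at the start); 0 knights + 6 ogres across (barge there); 1 knight + 1 ogre across (barge there); 1 knight + 1 ogre across (barge back at the start); 2 knights + 2 ogres across (barge there). So no valid plan exists.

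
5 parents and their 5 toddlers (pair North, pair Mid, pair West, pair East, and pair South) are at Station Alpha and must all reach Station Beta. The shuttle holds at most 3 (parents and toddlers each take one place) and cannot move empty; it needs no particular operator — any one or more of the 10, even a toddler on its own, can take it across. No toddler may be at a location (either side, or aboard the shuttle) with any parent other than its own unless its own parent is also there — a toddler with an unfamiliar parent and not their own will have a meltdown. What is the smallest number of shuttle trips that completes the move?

Counting alone: each trip to Station Beta takes at most 3 across and each return brings at least 1 back, so after t trips out (and t−1 returns) at most 3t − (t−1) of the 10 are across; that first reaches 10 at t = 5, so at least 9 crossings are needed.
The safety rule pushes this higher. Following every safe sequence of crossings, the most of the 10 that can be at Station Beta as the shuttle arrives there on crossing 9 is 9 — never all 10.
So no plan with fewer than 11 crossings exists, and this one achieves 11:
1. parent North and toddler North cross → Station Beta.
2. parent North crosses ← Station Alpha.
3. toddler East, toddler Mid, and toddler West cross → Station Beta.
4. toddler North crosses ← Station Alpha.
5. parent East, parent Mid, and parent West cross → Station Beta.
6. parent Mid and toddler Mid cross ← Station Alpha.
7. parent Mid, parent North, and parent South cross → Station Beta.
8. toddler West crosses ← Station Alpha.
9. toddler Mid and toddler North cross → Station Beta.
10. toddler North crosses ← Station Alpha.
11. toddler North, toddler South, and toddler West cross → Station Beta.

11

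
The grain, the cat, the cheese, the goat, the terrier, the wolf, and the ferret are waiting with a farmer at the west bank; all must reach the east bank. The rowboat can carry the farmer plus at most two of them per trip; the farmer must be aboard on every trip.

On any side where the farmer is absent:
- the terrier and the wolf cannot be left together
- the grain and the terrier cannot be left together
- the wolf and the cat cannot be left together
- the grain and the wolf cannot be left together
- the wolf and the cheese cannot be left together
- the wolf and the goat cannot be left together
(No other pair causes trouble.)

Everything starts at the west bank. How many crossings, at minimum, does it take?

Counting alone: the farmer can take at most 2 across per trip to the east bank, so moving all 7 needs at least 4 loaded trips out, with a return between consecutive ones — at least 7 crossings.
The safety rule pushes this higher. Following every safe sequence of crossings, the most of the 7 that can be at the east bank as the rowboat arrives there on crossings 7, 9 is 5, 6 respectively — never all 7.
So no plan with fewer than 11 crossings exists, and this one achieves 11:
1. Farmer goes to the east bank with the grain and the wolf.  [the west bank: the cat, the cheese, the ferret, the goat, the terrier | the east bank: the grain, the wolf]
2. Farmer goes back to the west bank with the grain.  [the west bank: the cat, the cheese, the ferret, the goat, the grain, the terrier | the east bank: the wolf]
3. Farmer goes to the east bank with the cat and the grain.  [the west bank: the cheese, the ferret, the goat, the terrier | the east bank: the cat, the grain, the wolf]
4. Farmer goes back to the west bank with the wolf.  [the west bank: the cheese, the ferret, the goat, the terrier, the wolf | the east bank: the cat, the grain]
5. Farmer goes to the east bank with the cheese and the wolf.  [the west bank: the ferret, the goat, the terrier | the east bank: the cat, the cheese, the grain, the wolf]
6. Farmer goes back to the west bank with the wolf.  [the west bank: the ferret, the goat, the terrier, the wolf | the east bank: the cat, the cheese, the grain]
7. Farmer goes to the east bank with the goat and the terrier.  [the west bank: the ferret, the wolf | the east bank: the cat, the cheese, the goat, the grain, the terrier]
8. Farmer goes back to the west bank with the grain.  [the west bank: the ferret, the grain, the wolf | the east bank: the cat, the cheese, the goat, the terrier]
9. Farmer goes to the east bank with the ferret and the grain.  [the west bank: the wolf | the east bank: the cat, the cheese, the ferret, the goat, the grain, the terrier]
10. Farmer goes back to the west bank with the grain.  [the west bank: the grain, the wolf | the east bank: the cat, the cheese, the ferret, the goat, the terrier]
11. Farmer goes to the east bank with the grain and the wolf.  [the west bank: — | the east bank: the cat, the cheese, the ferret, the goat, the grain, the terrier, the wolf]

11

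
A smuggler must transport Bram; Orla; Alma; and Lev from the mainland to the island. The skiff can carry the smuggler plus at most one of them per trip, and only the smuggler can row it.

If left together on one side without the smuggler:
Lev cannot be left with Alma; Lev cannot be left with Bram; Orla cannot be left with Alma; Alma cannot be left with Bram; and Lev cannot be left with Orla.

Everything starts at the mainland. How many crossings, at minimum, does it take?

Whatever the first load, the items left behind include a forbidden pair without the smuggler. No opening move is safe, so no plan exists.

impossible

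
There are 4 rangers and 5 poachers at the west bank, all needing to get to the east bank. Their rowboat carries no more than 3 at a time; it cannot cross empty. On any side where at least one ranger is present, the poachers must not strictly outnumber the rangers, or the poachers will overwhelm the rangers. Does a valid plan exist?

The poachers already outnumber the rangers at the west bank before anyone moves, so the starting position itself is disallowed.

No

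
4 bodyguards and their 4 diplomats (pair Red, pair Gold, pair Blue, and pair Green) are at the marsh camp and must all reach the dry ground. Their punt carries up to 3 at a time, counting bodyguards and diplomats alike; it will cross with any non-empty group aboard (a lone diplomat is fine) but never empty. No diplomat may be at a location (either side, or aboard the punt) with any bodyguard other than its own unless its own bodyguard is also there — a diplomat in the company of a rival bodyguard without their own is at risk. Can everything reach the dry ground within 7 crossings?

Counting alone: each trip to the dry ground takes at most 3 across and each return brings at least 1 back, so after t trips out (and t−1 returns) at most 3t − (t−1) of the 8 are across; that first reaches 8 at t = 4, so at least 7 crossings are needed.
The safety rule pushes this higher. Following every safe sequence of crossings, the most of the 8 that can be at the dry ground as the punt arrives there on crossing 7 is 7 — never all 8.
So the move cannot be finished within 7 crossings. (The shortest complete plan takes 9:)
1. bodyguard Red and diplomat Red cross → the dry ground.
2. bodyguard Red crosses ← the marsh camp.
3. bodyguard Gold, bodyguard Red, and diplomat Gold cross → the dry ground.
4. bodyguard Red and diplomat Red cross ← the marsh camp.
5. bodyguard Blue, bodyguard Green, and bodyguard Red cross → the dry ground.
6. diplomat Gold crosses ← the marsh camp.
7. diplomat Gold and diplomat Red cross → the dry ground.
8. diplomat Red crosses ← the marsh camp.
9. diplomat Blue, diplomat Green, and diplomat Red cross → the dry ground.

No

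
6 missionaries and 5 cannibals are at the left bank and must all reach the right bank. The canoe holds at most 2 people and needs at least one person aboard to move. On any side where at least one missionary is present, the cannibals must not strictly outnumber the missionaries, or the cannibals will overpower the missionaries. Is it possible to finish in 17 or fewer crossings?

Counting alone: each trip to the right bank takes at most 2 across and each return brings at least 1 back, so after t trips out (and t−1 returns) at most 2t − (t−1) of the 11 are across; that first reaches 11 at t = 10, so at least 19 crossings are needed.
Since 17 < 19, 17 crossings cannot be enough. (The shortest complete plan in fact takes 19:)
1. 2 cannibals → the right bank.  (the left bank: 6M 3C; the right bank: 0M 2C)
2. 1 cannibal ← the left bank.  (the left bank: 6M 4C; the right bank: 0M 1C)
3. 2 cannibals → the right bank.  (the left bank: 6M 2C; the right bank: 0M 3C)
4. 1 cannibal ← the left bank.  (the left bank: 6M 3C; the right bank: 0M 2C)
5. 2 missionaries → the right bank.  (the left bank: 4M 3C; the right bank: 2M 2C)
6. 1 cannibal ← the left bank.  (the left bank: 4M 4C; the right bank: 2M 1C)
7. 1 missionary and 1 cannibal → the right bank.  (the left bank: 3M 3C; the right bank: 3M 2C)
8. 1 missionary ← the left bank.  (the left bank: 4M 3C; the right bank: 2M 2C)
9. 1 missionary and 1 cannibal → the right bank.  (the left bank: 3M 2C; the right bank: 3M 3C)
10. 1 cannibal ← the left bank.  (the left bank: 3M 3C; the right bank: 3M 2C)
11. 1 missionary and 1 cannibal → the right bank.  (the left bank: 2M 2C; the right bank: 4M 3C)
12. 1 missionary ← the left bank.  (the left bank: 3M 2C; the right bank: 3M 3C)
13. 1 missionary and 1 cannibal → the right bank.  (the left bank: 2M 1C; the right bank: 4M 4C)
14. 1 cannibal ← the left bank.  (the left bank: 2M 2C; the right bank: 4M 3C)
15. 1 missionary and 1 cannibal → the right bank.  (the left bank: 1M 1C; the right bank: 5M 4C)
16. 1 missionary ← the left bank.  (the left bank: 2M 1C; the right bank: 4M 4C)
17. 1 missionary and 1 cannibal → the right bank.  (the left bank: 1M 0C; the right bank: 5M 5C)
18. 1 cannibal ← the left bank.  (the left bank: 1M 1C; the right bank: 5M 4C)
19. 1 missionary and 1 cannibal → the right bank.  (the left bank: 0M 0C; the right bank: 6M 5C)

No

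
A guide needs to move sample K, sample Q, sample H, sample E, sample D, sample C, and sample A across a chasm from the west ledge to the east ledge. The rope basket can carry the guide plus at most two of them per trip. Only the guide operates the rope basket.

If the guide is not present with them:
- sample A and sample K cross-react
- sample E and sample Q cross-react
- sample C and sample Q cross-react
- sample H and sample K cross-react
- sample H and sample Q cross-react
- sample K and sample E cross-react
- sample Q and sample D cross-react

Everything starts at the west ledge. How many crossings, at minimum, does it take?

Counting alone: the guide can take at most 2 across per trip to the east ledge, so moving all 7 needs at least 4 loaded trips out, with a return between consecutive ones — at least 7 crossings.
The safety rule pushes this higher. Following every safe sequence of crossings, the most of the 7 that can be at the east ledge as the rope basket arrives there on crossing 7 is 6 — never all 7.
So no plan with fewer than 9 crossings exists, and this one achieves 9:
1. Guide goes to the east ledge with sample K and sample Q.
2. Guide goes back to the west ledge alone.
3. Guide goes to the east ledge with sample A.
4. Guide goes back to the west ledge with sample K.
5. Guide goes to the east ledge with sample E and sample H.
6. Guide goes back to the west ledge with sample Q.
7. Guide goes to the east ledge with sample C and sample D.
8. Guide goes back to the west ledge alone.
9. Guide goes to the east ledge with sample K and sample Q.

9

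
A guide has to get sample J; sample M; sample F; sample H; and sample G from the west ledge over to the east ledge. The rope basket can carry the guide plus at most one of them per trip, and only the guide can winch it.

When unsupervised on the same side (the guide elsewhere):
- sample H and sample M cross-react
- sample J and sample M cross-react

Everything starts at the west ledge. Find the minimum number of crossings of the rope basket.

11

Counting alone: the guide can take at most 1 across per trip to the east ledge, so moving all 5 needs at least 5 loaded trips out, with a return between consecutive ones — at least 9 crossings.
The safety rule pushes this higher. Following every safe sequence of crossings, the most of the 5 that can be at the east ledge as the rope basket arrives there on crossing 9 is 4 — never all 5.
So no plan with fewer than 11 crossings exists, and this one achieves 11:
1. Guide goes to the east ledge with sample M.
2. Guide goes back to the west ledge alone.
3. Guide goes to the east ledge with sample J.
4. Guide goes back to the west ledge with sample M.
5. Guide goes to the east ledge with sample H.
6. Guide goes back to the west ledge alone.
7. Guide goes to the east ledge with sample F.
8. Guide goes back to the west ledge alone.
9. Guide goes to the east ledge with sample G.
10. Guide goes back to the west ledge alone.
11. Guide goes to the east ledge with sample M.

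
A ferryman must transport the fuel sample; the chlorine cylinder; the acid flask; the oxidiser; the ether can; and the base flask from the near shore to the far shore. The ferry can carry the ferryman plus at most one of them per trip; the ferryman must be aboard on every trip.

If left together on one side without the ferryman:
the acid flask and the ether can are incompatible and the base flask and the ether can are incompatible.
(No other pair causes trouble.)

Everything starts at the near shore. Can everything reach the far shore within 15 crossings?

Yes

Yes — this plan uses 13 crossings (≤ 15):
1. Ferryman goes to the far shore with the ether can.  [the near shore: the acid flask, the base flask, the chlorine cylinder, the fuel sample, the oxidiser | the far shore: the ether can]
2. Ferryman goes back to the near shore alone.  [the near shore: the acid flask, the base flask, the chlorine cylinder, the fuel sample, the oxidiser | the far shore: the ether can]
3. Ferryman goes to the far shore with the fuel sample.  [the near shore: the acid flask, the base flask, the chlorine cylinder, the oxidiser | the far shore: the ether can, the fuel sample]
4. Ferryman goes back to the near shore alone.  [the near shore: the acid flask, the base flask, the chlorine cylinder, the oxidiser | the far shore: the ether can, the fuel sample]
5. Ferryman goes to the far shore with the chlorine cylinder.  [the near shore: the acid flask, the base flask, the oxidiser | the far shore: the chlorine cylinder, the ether can, the fuel sample]
6. Ferryman goes back to the near shore alone.  [the near shore: the acid flask, the base flask, the oxidiser | the far shore: the chlorine cylinder, the ether can, the fuel sample]
7. Ferryman goes to the far shore with the acid flask.  [the near shore: the base flask, the oxidiser | the far shore: the acid flask, the chlorine cylinder, the ether can, the fuel sample]
8. Ferryman goes back to the near shore with the ether can.  [the near shore: the base flask, the ether can, the oxidiser | the far shore: the acid flask, the chlorine cylinder, the fuel sample]
9. Ferryman goes to the far shore with the base flask.  [the near shore: the ether can, the oxidiser | the far shore: the acid flask, the base flask, the chlorine cylinder, the fuel sample]
10. Ferryman goes back to the near shore alone.  [the near shore: the ether can, the oxidiser | the far shore: the acid flask, the base flask, the chlorine cylinder, the fuel sample]
11. Ferryman goes to the far shore with the oxidiser.  [the near shore: the ether can | the far shore: the acid flask, the base flask, the chlorine cylinder, the fuel sample, the oxidiser]
12. Ferryman goes back to the near shore alone.  [the near shore: the ether can | the far shore: the acid flask, the base flask, the chlorine cylinder, the fuel sample, the oxidiser]
13. Ferryman goes to the far shore with the ether can.  [the near shore: — | the far shore: the acid flask, the base flask, the chlorine cylinder, the ether can, the fuel sample, the oxidiser]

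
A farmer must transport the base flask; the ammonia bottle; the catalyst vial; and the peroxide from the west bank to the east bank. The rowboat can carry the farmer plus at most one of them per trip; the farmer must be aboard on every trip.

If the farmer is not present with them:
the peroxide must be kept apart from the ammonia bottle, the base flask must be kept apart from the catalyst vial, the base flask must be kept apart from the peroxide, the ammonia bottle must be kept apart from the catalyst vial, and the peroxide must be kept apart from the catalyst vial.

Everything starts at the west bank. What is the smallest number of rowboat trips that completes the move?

impossible

Whatever the first load, the items left behind include a forbidden pair without the farmer. No opening move is safe, so no plan exists.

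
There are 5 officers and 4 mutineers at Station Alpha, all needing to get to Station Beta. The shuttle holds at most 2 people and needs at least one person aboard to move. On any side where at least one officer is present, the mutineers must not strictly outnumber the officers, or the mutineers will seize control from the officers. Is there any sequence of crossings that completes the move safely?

1. 2 mutineers → Station Beta.  (Station Alpha: 5O 2M; Station Beta: 0O 2M)
2. 1 mutineer ← Station Alpha.  (Station Alpha: 5O 3M; Station Beta: 0O 1M)
3. 2 mutineers → Station Beta.  (Station Alpha: 5O 1M; Station Beta: 0O 3M)
4. 1 mutineer ← Station Alpha.  (Station Alpha: 5O 2M; Station Beta: 0O 2M)
5. 2 officers → Station Beta.  (Station Alpha: 3O 2M; Station Beta: 2O 2M)
6. 1 mutineer ← Station Alpha.  (Station Alpha: 3O 3M; Station Beta: 2O 1M)
7. 1 officer and 1 mutineer → Station Beta.  (Station Alpha: 2O 2M; Station Beta: 3O 2M)
8. 1 officer ← Station Alpha.  (Station Alpha: 3O 2M; Station Beta: 2O 2M)
9. 1 officer and 1 mutineer → Station Beta.  (Station Alpha: 2O 1M; Station Beta: 3O 3M)
10. 1 mutineer ← Station Alpha.  (Station Alpha: 2O 2M; Station Beta: 3O 2M)
11. 1 officer and 1 mutineer → Station Beta.  (Station Alpha: 1O 1M; Station Beta: 4O 3M)
12. 1 officer ← Station Alpha.  (Station Alpha: 2O 1M; Station Beta: 3O 3M)
13. 1 officer and 1 mutineer → Station Beta.  (Station Alpha: 1O 0M; Station Beta: 4O 4M)
14. 1 mutineer ← Station Alpha.  (Station Alpha: 1O 1M; Station Beta: 4O 3M)
15. 1 officer and 1 mutineer → Station Beta.  (Station Alpha: 0O 0M; Station Beta: 5O 4M)

Yes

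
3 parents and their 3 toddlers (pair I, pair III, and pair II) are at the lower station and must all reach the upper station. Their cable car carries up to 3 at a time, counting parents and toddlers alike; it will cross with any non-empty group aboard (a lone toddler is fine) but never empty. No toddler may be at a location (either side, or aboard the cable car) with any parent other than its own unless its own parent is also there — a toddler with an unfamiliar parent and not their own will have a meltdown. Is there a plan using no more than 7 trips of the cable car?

Yes — this plan uses 5 crossings (≤ 7):
1. parent I and toddler I cross → the upper station.
2. parent I crosses ← the lower station.
3. parent I, parent II, and parent III cross → the upper station.
4. toddler I crosses ← the lower station.
5. toddler I, toddler II, and toddler III cross → the upper station.

Yes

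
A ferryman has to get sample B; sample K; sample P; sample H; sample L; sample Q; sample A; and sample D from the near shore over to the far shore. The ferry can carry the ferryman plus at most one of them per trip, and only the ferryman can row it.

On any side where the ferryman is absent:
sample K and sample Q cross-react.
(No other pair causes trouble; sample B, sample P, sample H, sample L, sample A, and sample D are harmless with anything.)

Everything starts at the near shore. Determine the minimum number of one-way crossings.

Counting alone: the ferryman can take at most 1 across per trip to the far shore, so moving all 8 needs at least 8 loaded trips out, with a return between consecutive ones — at least 15 crossings.
The plan below uses exactly 15 crossings, so it is optimal:
1. Ferryman goes to the far shore with sample K.
2. Ferryman goes back to the near shore alone.
3. Ferryman goes to the far shore with sample B.
4. Ferryman goes back to the near shore alone.
5. Ferryman goes to the far shore with sample P.
6. Ferryman goes back to the near shore alone.
7. Ferryman goes to the far shore with sample H.
8. Ferryman goes back to the near shore alone.
9. Ferryman goes to the far shore with sample L.
10. Ferryman goes back to the near shore alone.
11. Ferryman goes to the far shore with sample A.
12. Ferryman goes back to the near shore alone.
13. Ferryman goes to the far shore with sample D.
14. Ferryman goes back to the near shore alone.
15. Ferryman goes to the far shore with sample Q.

15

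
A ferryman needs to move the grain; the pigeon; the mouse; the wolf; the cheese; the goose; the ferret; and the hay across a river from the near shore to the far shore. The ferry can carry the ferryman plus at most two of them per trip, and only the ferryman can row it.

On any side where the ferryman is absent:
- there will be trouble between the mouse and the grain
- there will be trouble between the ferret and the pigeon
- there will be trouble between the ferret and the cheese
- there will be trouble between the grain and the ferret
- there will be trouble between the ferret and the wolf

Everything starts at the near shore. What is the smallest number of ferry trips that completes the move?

Counting alone: the ferryman can take at most 2 across per trip to the far shore, so moving all 8 needs at least 4 loaded trips out, with a return between consecutive ones — at least 7 crossings.
The safety rule pushes this higher. Following every safe sequence of crossings, the most of the 8 that can be at the far shore as the ferry arrives there on crossing 7 is 7 — never all 8.
So no plan with fewer than 9 crossings exists, and this one achieves 9:
1. Ferryman goes to the far shore with the ferret and the grain.  [the near shore: the cheese, the goose, the hay, the mouse, the pigeon, the wolf | the far shore: the ferret, the grain]
2. Ferryman goes back to the near shore with the grain.  [the near shore: the cheese, the goose, the grain, the hay, the mouse, the pigeon, the wolf | the far shore: the ferret]
3. Ferryman goes to the far shore with the grain and the pigeon.  [the near shore: the cheese, the goose, the hay, the mouse, the wolf | the far shore: the ferret, the grain, the pigeon]
4. Ferryman goes back to the near shore with the ferret.  [the near shore: the cheese, the ferret, the goose, the hay, the mouse, the wolf | the far shore: the grain, the pigeon]
5. Ferryman goes to the far shore with the cheese and the wolf.  [the near shore: the ferret, the goose, the hay, the mouse | the far shore: the cheese, the grain, the pigeon, the wolf]
6. Ferryman goes back to the near shore alone.  [the near shore: the ferret, the goose, the hay, the mouse | the far shore: the cheese, the grain, the pigeon, the wolf]
7. Ferryman goes to the far shore with the goose and the hay.  [the near shore: the ferret, the mouse | the far shore: the cheese, the goose, the grain, the hay, the pigeon, the wolf]
8. Ferryman goes back to the near shore alone.  [the near shore: the ferret, the mouse | the far shore: the cheese, the goose, the grain, the hay, the pigeon, the wolf]
9. Ferryman goes to the far shore with the ferret and the mouse.  [the near shore: — | the far shore: the cheese, the ferret, the goose, the grain, the hay, the mouse, the pigeon, the wolf]

9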